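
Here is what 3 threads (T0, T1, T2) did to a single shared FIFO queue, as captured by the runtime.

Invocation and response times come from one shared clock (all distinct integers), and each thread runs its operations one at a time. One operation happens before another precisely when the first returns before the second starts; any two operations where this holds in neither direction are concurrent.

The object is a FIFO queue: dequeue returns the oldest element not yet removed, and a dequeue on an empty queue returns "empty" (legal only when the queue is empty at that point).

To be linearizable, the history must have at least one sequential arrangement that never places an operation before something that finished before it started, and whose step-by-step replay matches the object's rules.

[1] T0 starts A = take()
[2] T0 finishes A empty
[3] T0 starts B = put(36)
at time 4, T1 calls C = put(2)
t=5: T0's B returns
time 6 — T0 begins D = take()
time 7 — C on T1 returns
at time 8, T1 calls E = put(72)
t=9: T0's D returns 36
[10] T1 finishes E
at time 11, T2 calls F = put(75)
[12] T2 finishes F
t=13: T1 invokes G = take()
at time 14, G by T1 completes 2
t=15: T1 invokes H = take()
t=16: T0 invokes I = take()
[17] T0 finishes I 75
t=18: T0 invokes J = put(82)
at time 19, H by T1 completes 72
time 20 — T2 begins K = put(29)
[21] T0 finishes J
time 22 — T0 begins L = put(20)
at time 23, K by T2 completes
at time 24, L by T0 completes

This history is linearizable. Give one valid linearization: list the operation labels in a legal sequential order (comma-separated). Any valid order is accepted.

after step 1 (A take() → empty): queue <>
after step 2 (B put(36)): queue <36>
after step 3 (C put(2)): queue <36,2>
after step 4 (D take() → 36): queue <2>
after step 5 (E put(72)): queue <2,72>
after step 6 (F put(75)): queue <2,72,75>
after step 7 (G take() → 2): queue <72,75>
after step 8 (H take() → 72): queue <75>
after step 9 (I take() → 75): queue <>
after step 10 (J put(82)): queue <82>
after step 11 (K put(29)): queue <82,29>
after step 12 (L put(20)): queue <82,29,20>

A, B, C, D, E, F, G, H, I, J, K, L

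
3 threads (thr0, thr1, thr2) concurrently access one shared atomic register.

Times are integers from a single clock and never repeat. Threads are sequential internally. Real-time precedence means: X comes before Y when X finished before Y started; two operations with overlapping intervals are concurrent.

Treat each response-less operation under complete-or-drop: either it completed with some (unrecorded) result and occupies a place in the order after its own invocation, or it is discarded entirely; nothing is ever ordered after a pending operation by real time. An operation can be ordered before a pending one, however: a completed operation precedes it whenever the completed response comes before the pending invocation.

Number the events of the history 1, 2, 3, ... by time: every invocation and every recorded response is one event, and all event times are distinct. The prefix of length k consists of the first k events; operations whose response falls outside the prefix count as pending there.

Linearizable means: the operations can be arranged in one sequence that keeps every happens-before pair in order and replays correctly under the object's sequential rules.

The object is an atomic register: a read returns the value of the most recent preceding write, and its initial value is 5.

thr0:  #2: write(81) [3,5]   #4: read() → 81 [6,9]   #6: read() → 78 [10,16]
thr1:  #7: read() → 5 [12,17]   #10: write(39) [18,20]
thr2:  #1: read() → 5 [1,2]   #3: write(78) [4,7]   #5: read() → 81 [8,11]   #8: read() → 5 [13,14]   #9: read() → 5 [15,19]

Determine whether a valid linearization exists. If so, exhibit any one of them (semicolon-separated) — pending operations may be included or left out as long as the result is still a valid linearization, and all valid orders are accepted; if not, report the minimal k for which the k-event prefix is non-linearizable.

prefix check: 1..13 passes, 1..14 fails once #8's time-14 response joins
5 orders of the 6 completed atomic register ops respect real time; none is legal
completion choices over the 2 pending operations (#6, #7) were checked; none helps
take #1, #2, #3, #4, #5, #8 (pending dropped): step 4 already fails, because #4 read() → 81 cannot occur there
take #1, #2, #3, #5, #4, #8 (pending dropped): step 4 already fails, because #5 read() → 81 cannot occur there

not linearizable — minimal violating prefix: 14 events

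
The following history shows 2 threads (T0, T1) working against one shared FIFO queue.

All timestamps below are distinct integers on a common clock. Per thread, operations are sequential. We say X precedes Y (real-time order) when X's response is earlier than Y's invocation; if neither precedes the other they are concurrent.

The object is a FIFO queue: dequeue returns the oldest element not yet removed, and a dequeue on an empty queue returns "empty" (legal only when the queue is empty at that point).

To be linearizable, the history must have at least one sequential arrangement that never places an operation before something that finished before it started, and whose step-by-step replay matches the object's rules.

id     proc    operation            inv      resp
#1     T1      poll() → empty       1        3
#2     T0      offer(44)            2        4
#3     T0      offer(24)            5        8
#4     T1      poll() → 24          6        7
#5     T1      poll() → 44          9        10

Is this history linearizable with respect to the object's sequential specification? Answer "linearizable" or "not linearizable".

events 1..6 are fine; event 7 — the response of #4 at time 7 — makes the prefix non-linearizable
2 orders of the 3 completed FIFO queue ops respect real time; none is legal
every completion of the 1 pending operation (#3) was checked; none linearizes
take #1, #2, #4 (pending dropped): step 3 already fails, because #4 poll() → 24 cannot occur there
take #2, #1, #4 (pending dropped): step 2 already fails, because #1 poll() → empty cannot occur there

not linearizable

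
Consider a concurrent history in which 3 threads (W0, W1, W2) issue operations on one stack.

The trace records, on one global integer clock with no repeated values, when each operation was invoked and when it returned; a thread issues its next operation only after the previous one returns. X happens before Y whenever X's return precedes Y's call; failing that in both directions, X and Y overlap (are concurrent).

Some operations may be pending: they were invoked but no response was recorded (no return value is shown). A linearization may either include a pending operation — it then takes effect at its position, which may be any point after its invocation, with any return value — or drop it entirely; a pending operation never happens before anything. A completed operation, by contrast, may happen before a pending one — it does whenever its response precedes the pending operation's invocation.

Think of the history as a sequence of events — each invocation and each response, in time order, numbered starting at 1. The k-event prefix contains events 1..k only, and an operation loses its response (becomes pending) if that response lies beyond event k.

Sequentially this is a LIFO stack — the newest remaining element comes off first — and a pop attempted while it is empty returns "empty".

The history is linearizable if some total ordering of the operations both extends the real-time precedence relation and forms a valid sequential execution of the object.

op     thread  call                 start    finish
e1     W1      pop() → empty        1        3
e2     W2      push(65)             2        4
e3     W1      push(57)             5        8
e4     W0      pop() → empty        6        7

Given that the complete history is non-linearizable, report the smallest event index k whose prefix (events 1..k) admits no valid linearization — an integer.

events 1..6 are linearizable, e.g. via e1, e2:
after step 1 (e1 pop() → empty): stack <>
after step 2 (e2 push(65)): stack <65>
include event 7 — e4 responding at 7 — and every candidate order breaks
include/drop combinations of the 1 pending operation (e3) were all tried; none helps
e.g. e1, e2, e4 (pending dropped): illegal at step 3, since e4 pop() → empty cannot apply there
e.g. e2, e1, e4 (pending dropped): illegal at step 2, since e1 pop() → empty cannot apply there

7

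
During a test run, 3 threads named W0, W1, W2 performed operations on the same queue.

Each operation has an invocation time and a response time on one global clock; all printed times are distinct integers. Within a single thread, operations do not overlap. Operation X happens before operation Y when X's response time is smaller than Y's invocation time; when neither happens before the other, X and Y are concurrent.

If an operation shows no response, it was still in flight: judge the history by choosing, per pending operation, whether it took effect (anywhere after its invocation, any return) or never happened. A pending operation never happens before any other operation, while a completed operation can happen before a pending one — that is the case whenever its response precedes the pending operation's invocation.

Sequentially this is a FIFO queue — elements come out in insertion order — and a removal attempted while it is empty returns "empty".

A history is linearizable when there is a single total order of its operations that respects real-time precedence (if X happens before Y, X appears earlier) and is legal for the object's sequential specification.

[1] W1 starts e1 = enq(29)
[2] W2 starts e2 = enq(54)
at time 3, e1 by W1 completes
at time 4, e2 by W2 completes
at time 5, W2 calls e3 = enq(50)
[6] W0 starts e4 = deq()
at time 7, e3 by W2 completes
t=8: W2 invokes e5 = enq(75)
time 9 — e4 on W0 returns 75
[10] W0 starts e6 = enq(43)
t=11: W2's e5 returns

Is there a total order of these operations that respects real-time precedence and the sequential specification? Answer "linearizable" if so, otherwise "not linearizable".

not linearizable

events 1..8 are fine; event 9 — the response of e4 at time 9 — makes the prefix non-linearizable
real-time-consistent orders of the 4 completed operations: 4 — all fail the queue replay
include/drop combinations of the 1 pending operation (e5) were all tried; none helps
take e1, e2, e3, e4 (pending dropped): step 4 already fails, because e4 deq() → 75 cannot occur there
take e1, e2, e4, e3 (pending dropped): step 3 already fails, because e4 deq() → 75 cannot occur there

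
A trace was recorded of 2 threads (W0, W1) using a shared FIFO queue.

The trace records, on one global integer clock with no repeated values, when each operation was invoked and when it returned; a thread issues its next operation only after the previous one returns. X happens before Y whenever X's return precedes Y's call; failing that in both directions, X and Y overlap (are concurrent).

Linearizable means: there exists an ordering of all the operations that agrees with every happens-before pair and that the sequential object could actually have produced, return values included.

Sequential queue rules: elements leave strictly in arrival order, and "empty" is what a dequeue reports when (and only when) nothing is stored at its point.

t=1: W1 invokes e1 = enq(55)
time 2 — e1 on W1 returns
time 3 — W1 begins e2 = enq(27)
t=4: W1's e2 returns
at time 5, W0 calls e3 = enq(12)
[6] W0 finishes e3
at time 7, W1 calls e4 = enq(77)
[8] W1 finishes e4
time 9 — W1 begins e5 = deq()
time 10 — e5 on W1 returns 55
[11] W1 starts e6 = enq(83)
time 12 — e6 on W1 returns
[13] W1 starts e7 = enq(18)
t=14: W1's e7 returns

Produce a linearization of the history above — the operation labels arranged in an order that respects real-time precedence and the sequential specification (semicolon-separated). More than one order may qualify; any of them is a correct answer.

after step 1 (e1 enq(55)): queue <55>
after step 2 (e2 enq(27)): queue <55,27>
after step 3 (e3 enq(12)): queue <55,27,12>
after step 4 (e4 enq(77)): queue <55,27,12,77>
after step 5 (e5 deq() → 55): queue <27,12,77>
after step 6 (e6 enq(83)): queue <27,12,77,83>
after step 7 (e7 enq(18)): queue <27,12,77,83,18>

e1; e2; e3; e4; e5; e6; e7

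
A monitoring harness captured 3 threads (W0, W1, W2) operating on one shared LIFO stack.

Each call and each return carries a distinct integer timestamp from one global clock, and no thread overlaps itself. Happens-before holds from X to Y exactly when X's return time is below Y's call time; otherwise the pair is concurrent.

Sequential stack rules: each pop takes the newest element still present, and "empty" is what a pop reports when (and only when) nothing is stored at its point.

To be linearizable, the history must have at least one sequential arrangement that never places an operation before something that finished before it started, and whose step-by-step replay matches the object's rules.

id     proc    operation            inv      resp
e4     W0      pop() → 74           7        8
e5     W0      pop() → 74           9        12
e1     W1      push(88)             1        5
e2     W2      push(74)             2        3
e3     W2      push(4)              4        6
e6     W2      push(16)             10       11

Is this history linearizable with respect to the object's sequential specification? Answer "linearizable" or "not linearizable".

the violation lands at event 8, e4's response at time 8: events 1..7 linearize, events 1..8 do not
every one of the 3 real-time-consistent orders over 4 completed LIFO stack ops fails the sequential spec
one such order, e1, e2, e3, e4, breaks at step 4 where e4 pop() → 74 is illegal
one such order, e2, e1, e3, e4, breaks at step 4 where e4 pop() → 74 is illegal

not linearizable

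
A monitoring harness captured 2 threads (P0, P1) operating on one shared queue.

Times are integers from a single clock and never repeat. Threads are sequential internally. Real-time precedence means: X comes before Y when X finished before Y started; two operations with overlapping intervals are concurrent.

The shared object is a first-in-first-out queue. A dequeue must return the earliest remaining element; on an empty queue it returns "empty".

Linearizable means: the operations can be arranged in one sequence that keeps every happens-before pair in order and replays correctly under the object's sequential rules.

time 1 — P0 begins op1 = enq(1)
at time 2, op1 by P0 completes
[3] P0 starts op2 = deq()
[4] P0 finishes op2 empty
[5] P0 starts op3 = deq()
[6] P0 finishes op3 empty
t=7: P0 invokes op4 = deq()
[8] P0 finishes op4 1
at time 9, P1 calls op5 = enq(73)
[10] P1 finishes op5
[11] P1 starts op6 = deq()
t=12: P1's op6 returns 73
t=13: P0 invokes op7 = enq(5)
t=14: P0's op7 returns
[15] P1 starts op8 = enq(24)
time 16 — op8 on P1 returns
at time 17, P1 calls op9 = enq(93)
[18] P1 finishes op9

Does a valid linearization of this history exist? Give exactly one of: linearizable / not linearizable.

not linearizable

through event 3 a valid linearization exists; event 4 (op2 responding at time 4) ends that
exactly one order of the 2 completed ops respects real time; the queue replay fails
sample order op1, op2 stalls at step 2 — op2 deq() → empty has no legal effect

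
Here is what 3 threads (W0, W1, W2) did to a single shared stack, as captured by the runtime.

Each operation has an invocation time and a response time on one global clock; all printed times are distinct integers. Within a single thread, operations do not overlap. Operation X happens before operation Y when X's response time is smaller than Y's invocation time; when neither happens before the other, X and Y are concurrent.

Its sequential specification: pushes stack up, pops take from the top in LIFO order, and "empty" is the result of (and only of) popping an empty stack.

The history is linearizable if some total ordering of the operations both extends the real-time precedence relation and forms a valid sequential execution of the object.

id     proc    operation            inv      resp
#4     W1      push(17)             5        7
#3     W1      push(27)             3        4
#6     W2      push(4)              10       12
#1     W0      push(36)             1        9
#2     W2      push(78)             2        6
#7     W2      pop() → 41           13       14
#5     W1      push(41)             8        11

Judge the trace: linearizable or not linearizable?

witness order: #1, #2, #3, #4, #6, #5, #7
after step 1 (#1 push(36)): stack <36>
after step 2 (#2 push(78)): stack <36,78>
after step 3 (#3 push(27)): stack <36,78,27>
after step 4 (#4 push(17)): stack <36,78,27,17>
after step 5 (#6 push(4)): stack <36,78,27,17,4>
after step 6 (#5 push(41)): stack <36,78,27,17,4,41>
after step 7 (#7 pop() → 41): stack <36,78,27,17,4>

linearizable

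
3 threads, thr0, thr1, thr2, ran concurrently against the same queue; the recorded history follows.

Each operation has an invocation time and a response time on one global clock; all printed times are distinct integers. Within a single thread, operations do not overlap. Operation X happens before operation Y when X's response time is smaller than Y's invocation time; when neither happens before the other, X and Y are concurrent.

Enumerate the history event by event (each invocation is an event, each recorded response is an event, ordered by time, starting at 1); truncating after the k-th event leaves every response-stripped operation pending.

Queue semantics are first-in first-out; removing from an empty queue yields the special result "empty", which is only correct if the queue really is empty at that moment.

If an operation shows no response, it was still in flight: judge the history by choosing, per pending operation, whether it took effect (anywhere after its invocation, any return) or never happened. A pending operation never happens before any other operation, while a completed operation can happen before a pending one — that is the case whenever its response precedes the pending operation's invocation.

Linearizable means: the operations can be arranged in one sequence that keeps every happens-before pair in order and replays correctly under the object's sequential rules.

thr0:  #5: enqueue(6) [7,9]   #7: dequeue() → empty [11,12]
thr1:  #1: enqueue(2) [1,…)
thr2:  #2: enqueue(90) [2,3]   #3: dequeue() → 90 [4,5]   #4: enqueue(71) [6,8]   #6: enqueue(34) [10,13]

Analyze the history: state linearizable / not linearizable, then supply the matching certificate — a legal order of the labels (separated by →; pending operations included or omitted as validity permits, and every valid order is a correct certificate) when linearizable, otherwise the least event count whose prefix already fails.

prefix check: 1..11 passes, 1..12 fails once #7's time-12 response joins
the 5 completed operations admit 2 real-time orders; each fails the queue replay
no escape via the 2 pending operations (#1, #6): every completion choice fails
sample order #2, #3, #4, #5, #7 (pending dropped) stalls at step 5 — #7 dequeue() → empty has no legal effect
sample order #2, #3, #5, #4, #7 (pending dropped) stalls at step 5 — #7 dequeue() → empty has no legal effect

not linearizable — minimal violating prefix: 12 events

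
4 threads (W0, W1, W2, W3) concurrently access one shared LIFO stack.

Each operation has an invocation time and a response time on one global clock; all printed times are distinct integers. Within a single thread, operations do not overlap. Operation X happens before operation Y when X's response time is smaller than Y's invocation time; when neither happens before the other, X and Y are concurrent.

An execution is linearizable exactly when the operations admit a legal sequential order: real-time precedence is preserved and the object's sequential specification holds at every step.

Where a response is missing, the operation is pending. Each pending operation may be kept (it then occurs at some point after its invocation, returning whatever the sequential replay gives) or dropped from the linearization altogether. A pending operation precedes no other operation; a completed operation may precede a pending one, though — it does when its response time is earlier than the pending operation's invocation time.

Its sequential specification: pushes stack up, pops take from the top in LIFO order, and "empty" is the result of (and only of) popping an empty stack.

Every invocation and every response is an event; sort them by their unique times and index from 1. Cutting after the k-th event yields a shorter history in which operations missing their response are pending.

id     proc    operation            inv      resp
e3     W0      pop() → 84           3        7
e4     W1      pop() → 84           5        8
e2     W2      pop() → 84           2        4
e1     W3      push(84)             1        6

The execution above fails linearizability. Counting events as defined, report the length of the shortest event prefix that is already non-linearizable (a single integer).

events 1..6 are linearizable; a witness order is e1, e2:
after step 1 (e1 push(84)): stack <84>
after step 2 (e2 pop() → 84): stack <>
with event 7 included (e3 responding at time 7), all real-time-consistent orders fail
including or dropping the 1 pending operation (e4) in any combination fails
sample order e1, e2, e3 (pending dropped) stalls at step 3 — e3 pop() → 84 has no legal effect
sample order e1, e3, e2 (pending dropped) stalls at step 3 — e2 pop() → 84 has no legal effect

7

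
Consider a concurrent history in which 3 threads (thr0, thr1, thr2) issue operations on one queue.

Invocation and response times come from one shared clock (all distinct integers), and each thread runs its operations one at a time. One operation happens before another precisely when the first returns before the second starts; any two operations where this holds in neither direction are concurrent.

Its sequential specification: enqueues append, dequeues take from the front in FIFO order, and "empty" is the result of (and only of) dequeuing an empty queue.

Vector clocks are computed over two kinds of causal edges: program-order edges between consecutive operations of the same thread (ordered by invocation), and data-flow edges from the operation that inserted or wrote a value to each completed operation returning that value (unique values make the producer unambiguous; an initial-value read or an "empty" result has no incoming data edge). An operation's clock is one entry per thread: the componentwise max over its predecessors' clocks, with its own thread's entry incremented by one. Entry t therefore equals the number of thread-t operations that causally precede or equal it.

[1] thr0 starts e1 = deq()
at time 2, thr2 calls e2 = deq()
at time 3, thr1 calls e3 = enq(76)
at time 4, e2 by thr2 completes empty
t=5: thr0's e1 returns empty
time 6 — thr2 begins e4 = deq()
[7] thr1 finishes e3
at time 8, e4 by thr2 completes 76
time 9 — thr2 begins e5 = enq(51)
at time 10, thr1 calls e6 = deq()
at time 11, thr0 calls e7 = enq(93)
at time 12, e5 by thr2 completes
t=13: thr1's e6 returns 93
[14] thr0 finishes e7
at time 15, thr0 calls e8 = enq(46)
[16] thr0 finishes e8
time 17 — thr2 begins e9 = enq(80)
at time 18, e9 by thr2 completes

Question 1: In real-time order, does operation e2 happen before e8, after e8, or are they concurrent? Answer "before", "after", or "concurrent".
before

e2 spans [2,4], e8 spans [15,16]
resp(e2)=4 < inv(e8)=15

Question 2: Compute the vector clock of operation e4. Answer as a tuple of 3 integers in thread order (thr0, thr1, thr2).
(0, 1, 2)

e2, invoked 2, has no incoming edges; only thr2's bump applies → (0, 0, 1)
e3, invoked 3, has no incoming edges; only thr1's bump applies → (0, 1, 0)
e1, invoked 1, has no incoming edges; only thr0's bump applies → (1, 0, 0)
VC(e7, invoked at 11): max of VC(e1)=(1, 0, 0), then +1 on thread thr0 → (2, 0, 0)
VC(e4, invoked at 6): max of VC(e2)=(0, 0, 1), VC(e3)=(0, 1, 0), then +1 on thread thr2 → (0, 1, 2)
VC(e8, invoked at 15): max of VC(e7)=(2, 0, 0), then +1 on thread thr0 → (3, 0, 0)
VC(e5, invoked at 9): max of VC(e4)=(0, 1, 2), then +1 on thread thr2 → (0, 1, 3)
VC(e6, invoked at 10): max of VC(e3)=(0, 1, 0), VC(e7)=(2, 0, 0), then +1 on thread thr1 → (2, 2, 0)
VC(e9, invoked at 17): max of VC(e5)=(0, 1, 3), then +1 on thread thr2 → (0, 1, 4)
target: VC(e4) = (0, 1, 2)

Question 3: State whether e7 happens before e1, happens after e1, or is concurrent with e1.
after

e7 spans [11,14], e1 spans [1,5]
resp(e1)=5 < inv(e7)=11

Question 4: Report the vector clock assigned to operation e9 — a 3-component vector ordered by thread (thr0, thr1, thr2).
(0, 1, 4)

invoked at 2, e2 has no predecessors; its own thr2 bump gives (0, 0, 1)
invoked at 3, e3 has no predecessors; its own thr1 bump gives (0, 1, 0)
invoked at 1, e1 has no predecessors; its own thr0 bump gives (1, 0, 0)
invoked at 11, e7 merges VC(e1)=(1, 0, 0) and bumps thr0's slot → (2, 0, 0)
invoked at 6, e4 merges VC(e2)=(0, 0, 1), VC(e3)=(0, 1, 0) and bumps thr2's slot → (0, 1, 2)
invoked at 15, e8 merges VC(e7)=(2, 0, 0) and bumps thr0's slot → (3, 0, 0)
invoked at 9, e5 merges VC(e4)=(0, 1, 2) and bumps thr2's slot → (0, 1, 3)
invoked at 10, e6 merges VC(e3)=(0, 1, 0), VC(e7)=(2, 0, 0) and bumps thr1's slot → (2, 2, 0)
invoked at 17, e9 merges VC(e5)=(0, 1, 3) and bumps thr2's slot → (0, 1, 4)
target: VC(e9) = (0, 1, 4)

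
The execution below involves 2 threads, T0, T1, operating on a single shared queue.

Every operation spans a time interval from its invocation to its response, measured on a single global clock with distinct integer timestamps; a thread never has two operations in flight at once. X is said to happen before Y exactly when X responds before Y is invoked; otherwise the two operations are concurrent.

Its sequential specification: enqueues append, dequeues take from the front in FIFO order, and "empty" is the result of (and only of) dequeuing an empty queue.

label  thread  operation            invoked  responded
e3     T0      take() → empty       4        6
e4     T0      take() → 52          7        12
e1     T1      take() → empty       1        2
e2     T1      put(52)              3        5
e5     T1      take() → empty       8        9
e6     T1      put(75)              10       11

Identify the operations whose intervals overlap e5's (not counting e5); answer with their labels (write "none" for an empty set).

e4

e5 spans [8,9]: anything still running between times 8 and 9 counts as concurrent
e1 [1,2]: before
e2 [3,5]: before
e3 [4,6]: before
e4 [7,12]: concurrent
e6 [10,11]: after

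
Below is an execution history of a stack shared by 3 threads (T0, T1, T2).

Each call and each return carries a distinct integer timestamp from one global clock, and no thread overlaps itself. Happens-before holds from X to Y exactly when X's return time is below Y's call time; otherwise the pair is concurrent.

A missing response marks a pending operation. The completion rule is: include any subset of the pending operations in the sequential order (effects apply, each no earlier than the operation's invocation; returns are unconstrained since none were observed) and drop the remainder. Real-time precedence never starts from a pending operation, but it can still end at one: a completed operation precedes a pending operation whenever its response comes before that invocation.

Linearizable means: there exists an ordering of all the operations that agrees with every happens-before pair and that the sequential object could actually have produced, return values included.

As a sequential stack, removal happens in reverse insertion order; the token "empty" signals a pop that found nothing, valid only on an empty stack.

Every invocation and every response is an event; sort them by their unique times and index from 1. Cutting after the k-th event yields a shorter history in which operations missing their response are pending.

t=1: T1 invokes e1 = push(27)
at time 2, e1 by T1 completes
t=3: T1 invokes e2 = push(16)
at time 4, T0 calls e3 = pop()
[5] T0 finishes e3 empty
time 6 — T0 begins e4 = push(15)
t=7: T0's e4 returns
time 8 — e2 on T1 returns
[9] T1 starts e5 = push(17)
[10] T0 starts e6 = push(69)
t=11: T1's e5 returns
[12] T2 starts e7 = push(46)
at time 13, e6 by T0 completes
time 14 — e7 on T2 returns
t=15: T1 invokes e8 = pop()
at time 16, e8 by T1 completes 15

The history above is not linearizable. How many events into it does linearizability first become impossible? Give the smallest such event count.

one valid order for events 1..4 is e1:
1. e1 push(27), leaving stack <27>
event 5 — e3's response, time 5 — after it, nothing linearizes
include/drop combinations of the 1 pending operation (e2) were all tried; none helps
for example e1, e3 (pending dropped) fails at step 2: e3 pop() → empty is not legal there

5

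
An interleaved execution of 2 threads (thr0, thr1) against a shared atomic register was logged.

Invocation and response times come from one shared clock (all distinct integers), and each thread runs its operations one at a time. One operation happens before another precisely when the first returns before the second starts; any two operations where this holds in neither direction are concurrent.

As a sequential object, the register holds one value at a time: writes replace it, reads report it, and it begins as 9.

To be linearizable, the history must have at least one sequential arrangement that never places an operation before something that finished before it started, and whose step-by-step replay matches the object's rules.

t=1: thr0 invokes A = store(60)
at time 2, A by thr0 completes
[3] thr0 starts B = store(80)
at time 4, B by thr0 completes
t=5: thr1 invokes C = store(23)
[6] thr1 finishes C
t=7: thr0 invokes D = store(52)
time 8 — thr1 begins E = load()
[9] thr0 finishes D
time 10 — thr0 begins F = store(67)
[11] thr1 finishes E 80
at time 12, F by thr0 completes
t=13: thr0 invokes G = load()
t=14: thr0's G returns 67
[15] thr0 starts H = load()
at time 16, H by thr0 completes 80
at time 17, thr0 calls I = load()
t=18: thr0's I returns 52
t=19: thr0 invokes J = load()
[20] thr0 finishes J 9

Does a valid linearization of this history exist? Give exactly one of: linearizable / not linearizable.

already the first 11 events (up to E's response at time 11) admit no linearization; the first 10 still do
real-time-consistent orders of the 5 completed operations: 2 — all fail the atomic register replay
no escape via the 1 pending operation (F): every completion choice fails
for example A, B, C, D, E (pending dropped) fails at step 5: E load() → 80 is not legal there
for example A, B, C, E, D (pending dropped) fails at step 4: E load() → 80 is not legal there

not linearizable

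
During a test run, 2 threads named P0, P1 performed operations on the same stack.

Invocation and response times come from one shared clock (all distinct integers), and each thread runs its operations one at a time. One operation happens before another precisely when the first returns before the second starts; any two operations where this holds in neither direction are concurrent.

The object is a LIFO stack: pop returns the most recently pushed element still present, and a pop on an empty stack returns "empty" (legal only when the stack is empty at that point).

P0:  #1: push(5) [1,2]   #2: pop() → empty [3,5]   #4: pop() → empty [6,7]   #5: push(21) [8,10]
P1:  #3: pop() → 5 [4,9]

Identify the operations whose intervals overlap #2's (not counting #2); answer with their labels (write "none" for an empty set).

#2 spans [3,5]; an op avoiding the whole window 3..5 is ordered, any other is concurrent
#1 [1,2]: before
#3 [4,9]: concurrent
#4 [6,7]: after
#5 [8,10]: after

#3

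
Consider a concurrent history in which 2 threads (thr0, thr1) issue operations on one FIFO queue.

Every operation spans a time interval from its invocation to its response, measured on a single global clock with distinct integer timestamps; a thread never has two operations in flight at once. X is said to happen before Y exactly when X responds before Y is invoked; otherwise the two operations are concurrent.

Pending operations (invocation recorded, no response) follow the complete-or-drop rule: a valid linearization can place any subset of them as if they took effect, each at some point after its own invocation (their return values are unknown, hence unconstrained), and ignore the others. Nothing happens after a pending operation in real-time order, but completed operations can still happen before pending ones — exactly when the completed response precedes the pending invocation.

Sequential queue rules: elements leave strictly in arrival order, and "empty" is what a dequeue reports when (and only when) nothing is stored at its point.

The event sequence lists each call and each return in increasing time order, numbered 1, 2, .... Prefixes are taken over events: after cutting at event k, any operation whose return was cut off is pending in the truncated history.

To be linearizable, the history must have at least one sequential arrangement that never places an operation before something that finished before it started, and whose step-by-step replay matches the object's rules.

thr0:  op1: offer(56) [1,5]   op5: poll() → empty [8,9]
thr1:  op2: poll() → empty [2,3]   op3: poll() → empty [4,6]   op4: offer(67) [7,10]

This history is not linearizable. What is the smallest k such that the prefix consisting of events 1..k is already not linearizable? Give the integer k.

9

one valid order for events 1..8 is op2, op3, op1:
after step 1 (op2 poll() → empty): queue <>
after step 2 (op3 poll() → empty): queue <>
after step 3 (op1 offer(56)): queue <56>
event 9 — op5's response, time 9 — after it, nothing linearizes
every completion of the 1 pending operation (op4) was checked; none linearizes
sample order op1, op2, op3, op5 (pending dropped) stalls at step 2 — op2 poll() → empty has no legal effect
sample order op2, op1, op3, op5 (pending dropped) stalls at step 3 — op3 poll() → empty has no legal effect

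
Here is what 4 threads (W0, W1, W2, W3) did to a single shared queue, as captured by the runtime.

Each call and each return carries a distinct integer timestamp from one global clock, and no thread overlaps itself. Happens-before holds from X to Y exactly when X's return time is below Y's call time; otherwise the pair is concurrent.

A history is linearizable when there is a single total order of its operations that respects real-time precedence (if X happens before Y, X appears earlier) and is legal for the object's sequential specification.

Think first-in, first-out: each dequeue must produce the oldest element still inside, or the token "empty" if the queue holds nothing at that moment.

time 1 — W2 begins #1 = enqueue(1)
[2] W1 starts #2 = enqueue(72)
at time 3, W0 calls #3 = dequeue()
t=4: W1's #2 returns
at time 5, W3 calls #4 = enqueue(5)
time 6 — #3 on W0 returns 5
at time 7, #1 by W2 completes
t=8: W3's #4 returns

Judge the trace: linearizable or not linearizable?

not linearizable

prefix check: 1..5 passes, 1..6 fails once #3's time-6 response joins
no legal order exists: 2 real-time-consistent candidates over 2 completed queue operations, all rejected
include/drop combinations of the 2 pending operations (#1, #4) were all tried; none helps
e.g. #2, #3 (pending dropped): illegal at step 2, since #3 dequeue() → 5 cannot apply there
e.g. #3, #2 (pending dropped): illegal at step 1, since #3 dequeue() → 5 cannot apply there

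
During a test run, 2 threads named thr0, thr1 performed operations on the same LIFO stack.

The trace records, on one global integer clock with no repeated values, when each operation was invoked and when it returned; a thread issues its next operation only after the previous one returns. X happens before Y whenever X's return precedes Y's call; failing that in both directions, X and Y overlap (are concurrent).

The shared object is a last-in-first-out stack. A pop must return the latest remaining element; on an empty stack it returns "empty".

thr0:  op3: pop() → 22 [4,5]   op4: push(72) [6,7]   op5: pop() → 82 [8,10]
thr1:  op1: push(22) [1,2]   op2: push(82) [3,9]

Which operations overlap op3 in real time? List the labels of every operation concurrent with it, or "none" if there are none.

overlap test against op3 [4,5]: concurrent iff the interval meets 4..5
op1 [1,2]: before
op2 [3,9]: concurrent
op4 [6,7]: after
op5 [8,10]: after

op2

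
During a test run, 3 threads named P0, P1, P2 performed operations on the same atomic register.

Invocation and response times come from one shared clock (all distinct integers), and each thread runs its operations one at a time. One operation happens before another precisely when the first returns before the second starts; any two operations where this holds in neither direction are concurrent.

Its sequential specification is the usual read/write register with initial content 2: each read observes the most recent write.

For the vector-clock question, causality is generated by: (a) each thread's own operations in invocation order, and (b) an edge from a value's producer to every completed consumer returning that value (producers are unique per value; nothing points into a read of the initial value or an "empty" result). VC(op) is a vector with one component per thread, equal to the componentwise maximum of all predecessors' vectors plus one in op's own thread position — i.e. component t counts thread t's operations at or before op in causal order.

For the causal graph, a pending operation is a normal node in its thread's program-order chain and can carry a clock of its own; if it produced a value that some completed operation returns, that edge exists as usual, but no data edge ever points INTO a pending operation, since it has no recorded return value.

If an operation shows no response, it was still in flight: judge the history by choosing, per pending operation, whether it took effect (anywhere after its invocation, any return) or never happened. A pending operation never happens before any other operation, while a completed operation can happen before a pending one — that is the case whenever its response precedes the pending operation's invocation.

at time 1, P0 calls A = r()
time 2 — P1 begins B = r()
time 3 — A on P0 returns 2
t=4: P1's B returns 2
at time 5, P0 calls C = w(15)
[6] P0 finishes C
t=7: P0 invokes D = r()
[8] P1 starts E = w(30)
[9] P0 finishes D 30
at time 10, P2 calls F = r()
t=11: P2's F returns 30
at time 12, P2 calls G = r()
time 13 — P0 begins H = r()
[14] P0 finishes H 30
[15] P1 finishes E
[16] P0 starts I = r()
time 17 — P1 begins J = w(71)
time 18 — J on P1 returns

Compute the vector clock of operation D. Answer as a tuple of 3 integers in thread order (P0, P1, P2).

no predecessors for B (invoked 2): P1 increments from zero → (0, 1, 0)
no predecessors for A (invoked 1): P0 increments from zero → (1, 0, 0)
merge at E (invoked 8): VC(B)=(0, 1, 0), own-thread bump on P1 → (0, 2, 0)
merge at C (invoked 5): VC(A)=(1, 0, 0), own-thread bump on P0 → (2, 0, 0)
merge at F (invoked 10): VC(E)=(0, 2, 0), own-thread bump on P2 → (0, 2, 1)
merge at J (invoked 17): VC(E)=(0, 2, 0), own-thread bump on P1 → (0, 3, 0)
merge at G (invoked 12): VC(F)=(0, 2, 1), own-thread bump on P2 → (0, 2, 2)
merge at D (invoked 7): VC(C)=(2, 0, 0), VC(E)=(0, 2, 0), own-thread bump on P0 → (3, 2, 0)
merge at H (invoked 13): VC(D)=(3, 2, 0), VC(E)=(0, 2, 0), own-thread bump on P0 → (4, 2, 0)
merge at I (invoked 16): VC(H)=(4, 2, 0), own-thread bump on P0 → (5, 2, 0)
target: VC(D) = (3, 2, 0)

(3, 2, 0)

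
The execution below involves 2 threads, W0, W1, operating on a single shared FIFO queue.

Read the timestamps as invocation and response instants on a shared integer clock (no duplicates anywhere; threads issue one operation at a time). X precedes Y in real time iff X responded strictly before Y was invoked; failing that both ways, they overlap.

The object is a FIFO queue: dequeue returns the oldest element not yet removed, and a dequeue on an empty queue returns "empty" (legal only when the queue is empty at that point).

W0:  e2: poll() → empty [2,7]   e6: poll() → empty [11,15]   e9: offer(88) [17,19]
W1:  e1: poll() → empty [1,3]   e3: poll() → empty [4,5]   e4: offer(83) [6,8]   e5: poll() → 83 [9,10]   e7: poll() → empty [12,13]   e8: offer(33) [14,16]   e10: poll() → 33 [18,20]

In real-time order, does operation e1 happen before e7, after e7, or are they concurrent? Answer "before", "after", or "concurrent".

e1 spans [1,3], e7 spans [12,13]
resp(e1)=3 < inv(e7)=12

before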